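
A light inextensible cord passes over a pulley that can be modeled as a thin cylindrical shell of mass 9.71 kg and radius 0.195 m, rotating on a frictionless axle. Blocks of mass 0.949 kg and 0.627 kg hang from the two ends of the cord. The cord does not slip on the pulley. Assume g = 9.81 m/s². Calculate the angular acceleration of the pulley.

I = MR² = (9.71)(0.195)² = 0.3692 kg·m².
Heavier block: m₁g − T₁ = m₁a. Lighter block: T₂ − m₂g = m₂a.
Pulley: (T₁ − T₂)R = Iα = I(a/R), so T₁ − T₂ = (I/R²)a = 1·M_p a = 9.710·a.
Adding the three: (m₁ − m₂)g = (m₁ + m₂ + 9.710)a, so a = (0.949 − 0.627)(9.81)/(0.949 + 0.627 + 9.710) = 0.2799 m/s².
α = a/R = 0.2799/0.195 = 1.435 rad/s².

α ≈ 1.44 rad/s²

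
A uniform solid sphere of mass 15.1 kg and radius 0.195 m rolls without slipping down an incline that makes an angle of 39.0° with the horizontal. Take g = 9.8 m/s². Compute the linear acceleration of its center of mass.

a ≈ 4.41 m/s²

Translation along the incline: Mg sinθ − f = Ma.
Rotation about the center: fR = Iα with I = (2/5)MR². No-slip gives a = αR, so f = (I/R²)a = (2/5)M a.
Substituting: Mg sinθ = (1 + 0.4000)Ma, so a = g sinθ/(1 + 0.4000) = (9.8) sin 39.0° / 1.400 = 4.405 m/s².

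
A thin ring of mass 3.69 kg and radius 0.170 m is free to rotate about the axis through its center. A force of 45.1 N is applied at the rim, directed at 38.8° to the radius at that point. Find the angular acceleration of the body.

I = MR² = (3.69)(0.170)² = 0.1066 kg·m².
Only the tangential component produces torque: τ = F R sinθ = (45.1)(0.170) sin 38.8° = 4.804 N·m.
Newton's second law for rotation, τ = Iα, gives α = τ/I = 4.804/0.1066 = 45.05 rad/s².

α ≈ 45.0 rad/s²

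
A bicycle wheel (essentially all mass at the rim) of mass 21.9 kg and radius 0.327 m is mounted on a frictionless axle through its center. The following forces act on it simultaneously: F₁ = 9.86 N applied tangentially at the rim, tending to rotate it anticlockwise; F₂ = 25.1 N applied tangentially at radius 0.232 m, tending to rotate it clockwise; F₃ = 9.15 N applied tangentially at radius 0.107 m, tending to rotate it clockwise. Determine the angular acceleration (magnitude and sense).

α ≈ 1.53 rad/s², clockwise

I = MR² = (21.9)(0.327)² = 2.342 kg·m².
Taking anticlockwise as positive: τ₁ = +(9.86)(0.327) = +3.224 N·m; τ₂ = −(25.1)(0.232) = −5.823 N·m; τ₃ = −(9.15)(0.107) = −0.9790 N·m.
Net torque τ = -3.578 N·m.
α = τ/I = -3.578/2.342 = -1.528 rad/s².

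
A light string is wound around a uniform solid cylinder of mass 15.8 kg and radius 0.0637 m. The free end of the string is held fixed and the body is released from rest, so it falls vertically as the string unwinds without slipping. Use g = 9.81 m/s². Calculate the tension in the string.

Translation: Mg − T = Ma. Rotation about the center: TR = Iα with I = ½MR².
With a = αR: T = (I/R²)a = (1/2)M a, so Mg = (1 + 0.5000)Ma.
a = g/(1 + 0.5000) = 9.81/1.500 = 6.540 m/s².
T = 0.5000·M·a = (0.5000)(15.8)(6.540) = 51.67 N.

T ≈ 51.7 N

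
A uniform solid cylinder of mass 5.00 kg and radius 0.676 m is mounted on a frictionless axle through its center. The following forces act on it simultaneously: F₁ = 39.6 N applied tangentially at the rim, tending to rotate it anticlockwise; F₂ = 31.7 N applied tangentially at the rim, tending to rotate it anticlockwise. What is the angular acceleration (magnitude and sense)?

I = ½MR² = (1/2)(5.00)(0.676)² = 1.142 kg·m².
Taking anticlockwise as positive: τ₁ = +(39.6)(0.676) = +26.77 N·m; τ₂ = +(31.7)(0.676) = +21.43 N·m.
Net torque τ = 48.20 N·m.
α = τ/I = 48.20/1.142 = 42.19 rad/s².

α ≈ 42.2 rad/s², anticlockwise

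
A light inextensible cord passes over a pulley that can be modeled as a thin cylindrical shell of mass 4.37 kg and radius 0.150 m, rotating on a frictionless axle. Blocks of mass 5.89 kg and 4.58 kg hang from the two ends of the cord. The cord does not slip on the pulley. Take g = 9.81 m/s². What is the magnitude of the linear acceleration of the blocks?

a ≈ 0.866 m/s²

I = MR² = (4.37)(0.150)² = 0.09832 kg·m².
Heavier block: m₁g − T₁ = m₁a. Lighter block: T₂ − m₂g = m₂a.
Pulley: (T₁ − T₂)R = Iα = I(a/R), so T₁ − T₂ = (I/R²)a = 1·M_p a = 4.370·a.
Adding the three: (m₁ − m₂)g = (m₁ + m₂ + 4.370)a, so a = (5.89 − 4.58)(9.81)/(5.89 + 4.58 + 4.370) = 0.8660 m/s².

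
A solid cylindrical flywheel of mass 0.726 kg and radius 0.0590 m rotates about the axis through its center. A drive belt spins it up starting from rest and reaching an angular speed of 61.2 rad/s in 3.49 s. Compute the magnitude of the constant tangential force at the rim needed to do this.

F ≈ 0.376 N

I = ½MR² = (1/2)(0.726)(0.0590)² = 0.001264 kg·m².
α = Δω/Δt = (61.2 − 0)/3.49 = 17.54 rad/s².
The required torque is τ = Iα = (0.001264)(17.54) = 0.02216 N·m.
A tangential force at the rim gives τ = FR, so F = τ/R = 0.02216/0.0590 = 0.3756 N.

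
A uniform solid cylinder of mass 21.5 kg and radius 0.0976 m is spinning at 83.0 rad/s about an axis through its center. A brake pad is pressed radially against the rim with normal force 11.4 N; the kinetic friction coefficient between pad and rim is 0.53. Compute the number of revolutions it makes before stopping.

I = ½MR² = (1/2)(21.5)(0.0976)² = 0.1024 kg·m².
Friction force f = μN = (0.53)(11.4) = 6.042 N at the rim; torque magnitude τ = fR = 0.5897 N·m, opposing ω.
|α| = τ/I = 0.5897/0.1024 = 5.759 rad/s² (deceleration).
ω² = ω₀² − 2|α|θ with ω = 0 ⇒ θ = ω₀²/(2|α|) = 598.1 rad = 95.20 rev.

≈ 95.2 revolutions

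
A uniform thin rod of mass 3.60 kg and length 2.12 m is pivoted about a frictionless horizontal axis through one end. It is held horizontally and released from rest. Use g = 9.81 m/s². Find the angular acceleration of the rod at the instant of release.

About the pivot, I = (1/3)ML² = (1/3)(3.60)(2.12)² = 5.393 kg·m².
The weight acts at the center, a distance L/2 = 1.060 m from the pivot; τ = Mg(L/2) = 37.43 N·m.
α = τ/I = 37.43/5.393 = 6.941 rad/s².

α ≈ 6.94 rad/s²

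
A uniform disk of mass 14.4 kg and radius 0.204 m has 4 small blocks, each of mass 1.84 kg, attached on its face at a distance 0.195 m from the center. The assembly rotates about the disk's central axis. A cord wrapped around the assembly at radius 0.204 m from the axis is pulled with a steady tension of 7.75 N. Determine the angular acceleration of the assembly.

I_disk = ½MR² = ½(14.4)(0.204)² = 0.2996 kg·m².
I_blocks = 4·m·r² = 4(1.84)(0.195)² = 0.2799 kg·m².
Total I = 0.5795 kg·m².
τ = F r = (7.75)(0.204) = 1.581 N·m.
α = τ/I = 1.581/0.5795 = 2.728 rad/s².

α ≈ 2.73 rad/s²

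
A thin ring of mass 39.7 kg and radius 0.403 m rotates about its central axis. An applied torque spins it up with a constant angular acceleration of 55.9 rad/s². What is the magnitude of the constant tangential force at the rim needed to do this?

F ≈ 894 N

I = MR² = (39.7)(0.403)² = 6.448 kg·m².
The required torque is τ = Iα = (6.448)(55.90) = 360.4 N·m.
A tangential force at the rim gives τ = FR, so F = τ/R = 360.4/0.403 = 894.3 N.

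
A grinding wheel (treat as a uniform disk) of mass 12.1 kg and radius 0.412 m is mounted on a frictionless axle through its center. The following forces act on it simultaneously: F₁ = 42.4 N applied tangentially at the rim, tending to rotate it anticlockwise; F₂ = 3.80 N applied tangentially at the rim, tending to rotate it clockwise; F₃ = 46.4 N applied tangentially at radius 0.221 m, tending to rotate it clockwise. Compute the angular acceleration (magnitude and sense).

α ≈ 5.50 rad/s², anticlockwise

I = ½MR² = (1/2)(12.1)(0.412)² = 1.027 kg·m².
Taking anticlockwise as positive: τ₁ = +(42.4)(0.412) = +17.47 N·m; τ₂ = −(3.80)(0.412) = −1.566 N·m; τ₃ = −(46.4)(0.221) = −10.25 N·m.
Net torque τ = 5.649 N·m.
α = τ/I = 5.649/1.027 = 5.501 rad/s².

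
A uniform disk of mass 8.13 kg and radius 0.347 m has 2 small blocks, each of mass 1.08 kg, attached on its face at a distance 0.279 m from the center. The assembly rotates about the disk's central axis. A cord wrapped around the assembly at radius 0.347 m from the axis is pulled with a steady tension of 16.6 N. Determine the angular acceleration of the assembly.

I_disk = ½MR² = ½(8.13)(0.347)² = 0.4895 kg·m².
I_blocks = 2·m·r² = 2(1.08)(0.279)² = 0.1681 kg·m².
Total I = 0.6576 kg·m².
τ = F r = (16.6)(0.347) = 5.760 N·m.
α = τ/I = 5.760/0.6576 = 8.759 rad/s².

α ≈ 8.76 rad/s²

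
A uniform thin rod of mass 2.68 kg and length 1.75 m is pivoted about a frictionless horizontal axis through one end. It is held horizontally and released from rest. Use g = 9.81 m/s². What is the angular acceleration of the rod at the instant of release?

α ≈ 8.41 rad/s²

About the pivot, I = (1/3)ML² = (1/3)(2.68)(1.75)² = 2.736 kg·m².
The weight acts at the center, a distance L/2 = 0.8750 m from the pivot; τ = Mg(L/2) = 23.00 N·m.
α = τ/I = 23.00/2.736 = 8.409 rad/s².
(Equivalently α = (3g/(2L)) = 8.409 rad/s².)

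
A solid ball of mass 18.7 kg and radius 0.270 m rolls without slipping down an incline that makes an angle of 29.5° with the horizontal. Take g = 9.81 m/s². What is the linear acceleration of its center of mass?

Translation along the incline: Mg sinθ − f = Ma.
Rotation about the center: fR = Iα with I = (2/5)MR². No-slip gives a = αR, so f = (I/R²)a = (2/5)M a.
Substituting: Mg sinθ = (1 + 0.4000)Ma, so a = g sinθ/(1 + 0.4000) = (9.81) sin 29.5° / 1.400 = 3.450 m/s².

a ≈ 3.45 m/s²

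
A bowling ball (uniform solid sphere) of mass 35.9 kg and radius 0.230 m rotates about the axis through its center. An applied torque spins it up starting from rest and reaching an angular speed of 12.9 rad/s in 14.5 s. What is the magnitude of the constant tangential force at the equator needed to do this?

I = (2/5)MR² = (2/5)(35.9)(0.230)² = 0.7596 kg·m².
α = Δω/Δt = (12.9 − 0)/14.5 = 0.8897 rad/s².
The required torque is τ = Iα = (0.7596)(0.8897) = 0.6758 N·m.
A tangential force at the equator gives τ = FR, so F = τ/R = 0.6758/0.230 = 2.938 N.

F ≈ 2.94 N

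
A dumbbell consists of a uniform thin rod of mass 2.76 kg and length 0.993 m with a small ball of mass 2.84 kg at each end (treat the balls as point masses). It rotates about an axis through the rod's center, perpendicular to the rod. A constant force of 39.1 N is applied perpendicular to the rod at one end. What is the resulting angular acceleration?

I_rod = (1/12)ML² = (1/12)(2.76)(0.993)² = 0.2268 kg·m².
I_balls = 2·m·(L/2)² = 2(2.84)(0.4965)² = 1.400 kg·m².
Total I = 1.627 kg·m².
τ = F·(L/2) = (39.1)(0.496) = 19.41 N·m.
α = τ/I = 19.41/1.627 = 11.93 rad/s².

α ≈ 11.9 rad/s²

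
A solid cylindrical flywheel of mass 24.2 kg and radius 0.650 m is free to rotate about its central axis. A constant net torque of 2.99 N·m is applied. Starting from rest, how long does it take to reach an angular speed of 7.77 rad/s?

I = ½MR² = (1/2)(24.2)(0.650)² = 5.112 kg·m².
α = τ/I = 2.99/5.112 = 0.5849 rad/s².
ω = αt ⇒ t = ω/α = 7.77/0.5849 = 13.29 s.

t ≈ 13.3 s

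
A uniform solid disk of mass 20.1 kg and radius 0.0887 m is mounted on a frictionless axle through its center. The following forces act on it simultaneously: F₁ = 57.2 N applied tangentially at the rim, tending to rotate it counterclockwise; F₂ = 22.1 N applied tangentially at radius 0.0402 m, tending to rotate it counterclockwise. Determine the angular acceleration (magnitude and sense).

I = ½MR² = (1/2)(20.1)(0.0887)² = 0.07907 kg·m².
Taking counterclockwise as positive: τ₁ = +(57.2)(0.0887) = +5.074 N·m; τ₂ = +(22.1)(0.0402) = +0.8884 N·m.
Net torque τ = 5.962 N·m.
α = τ/I = 5.962/0.07907 = 75.40 rad/s².

α ≈ 75.4 rad/s², counterclockwise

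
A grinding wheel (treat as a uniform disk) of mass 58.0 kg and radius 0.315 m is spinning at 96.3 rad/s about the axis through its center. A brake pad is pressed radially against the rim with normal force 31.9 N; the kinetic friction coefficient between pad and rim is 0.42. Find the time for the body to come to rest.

I = ½MR² = (1/2)(58.0)(0.315)² = 2.878 kg·m².
Friction force f = μN = (0.42)(31.9) = 13.40 N at the rim; torque magnitude τ = fR = 4.220 N·m, opposing ω.
|α| = τ/I = 4.220/2.878 = 1.467 rad/s² (deceleration).
0 = ω₀ − |α|t ⇒ t = ω₀/|α| = 96.3/1.467 = 65.66 s.

t ≈ 65.7 s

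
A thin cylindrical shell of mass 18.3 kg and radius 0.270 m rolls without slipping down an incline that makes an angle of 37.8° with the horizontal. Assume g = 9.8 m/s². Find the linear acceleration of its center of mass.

a ≈ 3.00 m/s²

Translation along the incline: Mg sinθ − f = Ma.
Rotation about the center: fR = Iα with I = MR². No-slip gives a = αR, so f = (I/R²)a = M a.
Substituting: Mg sinθ = (1 + 1.000)Ma, so a = g sinθ/(1 + 1.000) = (9.8) sin 37.8° / 2.000 = 3.003 m/s².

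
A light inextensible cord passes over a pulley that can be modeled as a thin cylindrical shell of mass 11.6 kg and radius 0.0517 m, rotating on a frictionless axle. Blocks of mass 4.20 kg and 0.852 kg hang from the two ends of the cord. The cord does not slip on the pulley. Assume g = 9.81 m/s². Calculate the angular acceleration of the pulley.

I = MR² = (11.6)(0.0517)² = 0.03101 kg·m².
Heavier block: m₁g − T₁ = m₁a. Lighter block: T₂ − m₂g = m₂a.
Pulley: (T₁ − T₂)R = Iα = I(a/R), so T₁ − T₂ = (I/R²)a = 1·M_p a = 11.60·a.
Adding the three: (m₁ − m₂)g = (m₁ + m₂ + 11.60)a, so a = (4.20 − 0.852)(9.81)/(4.20 + 0.852 + 11.60) = 1.972 m/s².
α = a/R = 1.972/0.0517 = 38.15 rad/s².

α ≈ 38.2 rad/s²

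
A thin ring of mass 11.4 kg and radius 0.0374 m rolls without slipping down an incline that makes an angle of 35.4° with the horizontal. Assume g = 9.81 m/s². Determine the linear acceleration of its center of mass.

Translation along the incline: Mg sinθ − f = Ma.
Rotation about the center: fR = Iα with I = MR². No-slip gives a = αR, so f = (I/R²)a = M a.
Substituting: Mg sinθ = (1 + 1.000)Ma, so a = g sinθ/(1 + 1.000) = (9.81) sin 35.4° / 2.000 = 2.841 m/s².

a ≈ 2.84 m/s²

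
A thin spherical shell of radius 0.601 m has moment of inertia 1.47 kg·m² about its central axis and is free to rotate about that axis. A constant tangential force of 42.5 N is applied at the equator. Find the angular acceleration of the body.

α ≈ 17.4 rad/s²

τ = F R = (42.5)(0.601) = 25.54 N·m.
From τ = Iα: α = 25.54/1.470 = 17.38 rad/s².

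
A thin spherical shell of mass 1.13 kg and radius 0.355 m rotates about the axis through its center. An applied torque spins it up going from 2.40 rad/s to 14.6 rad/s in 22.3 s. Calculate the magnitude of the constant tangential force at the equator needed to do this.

I = (2/3)MR² = (2/3)(1.13)(0.355)² = 0.09494 kg·m².
α = Δω/Δt = (14.6 − 2.40)/22.3 = 0.5471 rad/s².
The required torque is τ = Iα = (0.09494)(0.5471) = 0.05194 N·m.
A tangential force at the equator gives τ = FR, so F = τ/R = 0.05194/0.355 = 0.1463 N.

F ≈ 0.146 N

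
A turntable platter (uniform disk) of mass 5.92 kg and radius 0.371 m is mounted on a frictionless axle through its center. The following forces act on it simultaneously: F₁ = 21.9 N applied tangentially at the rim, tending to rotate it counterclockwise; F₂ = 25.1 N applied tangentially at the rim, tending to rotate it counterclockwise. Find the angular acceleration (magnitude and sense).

I = ½MR² = (1/2)(5.92)(0.371)² = 0.4074 kg·m².
Taking counterclockwise as positive: τ₁ = +(21.9)(0.371) = +8.125 N·m; τ₂ = +(25.1)(0.371) = +9.312 N·m.
Net torque τ = 17.44 N·m.
α = τ/I = 17.44/0.4074 = 42.80 rad/s².

α ≈ 42.8 rad/s², counterclockwise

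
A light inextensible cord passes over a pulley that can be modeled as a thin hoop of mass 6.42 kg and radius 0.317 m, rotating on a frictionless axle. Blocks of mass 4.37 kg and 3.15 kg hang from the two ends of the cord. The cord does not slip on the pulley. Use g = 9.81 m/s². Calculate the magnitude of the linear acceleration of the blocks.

I = MR² = (6.42)(0.317)² = 0.6451 kg·m².
Heavier block: m₁g − T₁ = m₁a. Lighter block: T₂ − m₂g = m₂a.
Pulley: (T₁ − T₂)R = Iα = I(a/R), so T₁ − T₂ = (I/R²)a = 1·M_p a = 6.420·a.
Adding the three: (m₁ − m₂)g = (m₁ + m₂ + 6.420)a, so a = (4.37 − 3.15)(9.81)/(4.37 + 3.15 + 6.420) = 0.8586 m/s².

a ≈ 0.859 m/s²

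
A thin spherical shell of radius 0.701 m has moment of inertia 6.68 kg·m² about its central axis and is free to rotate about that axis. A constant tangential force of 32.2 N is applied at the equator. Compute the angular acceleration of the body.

α ≈ 3.38 rad/s²

τ = F R = (32.2)(0.701) = 22.57 N·m.
From τ = Iα: α = 22.57/6.680 = 3.379 rad/s².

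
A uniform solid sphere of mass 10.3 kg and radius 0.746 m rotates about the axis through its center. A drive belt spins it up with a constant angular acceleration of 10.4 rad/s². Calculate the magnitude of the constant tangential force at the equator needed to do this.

F ≈ 32.0 N

I = (2/5)MR² = (2/5)(10.3)(0.746)² = 2.293 kg·m².
The required torque is τ = Iα = (2.293)(10.40) = 23.85 N·m.
A tangential force at the equator gives τ = FR, so F = τ/R = 23.85/0.746 = 31.96 N.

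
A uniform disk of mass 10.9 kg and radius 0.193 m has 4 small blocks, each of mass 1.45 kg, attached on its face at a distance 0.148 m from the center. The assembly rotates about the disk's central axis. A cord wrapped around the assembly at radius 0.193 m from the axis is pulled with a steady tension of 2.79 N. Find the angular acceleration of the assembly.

α ≈ 1.63 rad/s²

I_disk = ½MR² = ½(10.9)(0.193)² = 0.2030 kg·m².
I_blocks = 4·m·r² = 4(1.45)(0.148)² = 0.1270 kg·m².
Total I = 0.3301 kg·m².
τ = F r = (2.79)(0.193) = 0.5385 N·m.
α = τ/I = 0.5385/0.3301 = 1.631 rad/s².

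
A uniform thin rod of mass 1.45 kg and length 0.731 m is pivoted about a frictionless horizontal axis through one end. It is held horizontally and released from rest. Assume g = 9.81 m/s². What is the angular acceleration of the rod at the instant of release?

About the pivot, I = (1/3)ML² = (1/3)(1.45)(0.731)² = 0.2583 kg·m².
The weight acts at the center, a distance L/2 = 0.3655 m from the pivot; τ = Mg(L/2) = 5.199 N·m.
α = τ/I = 5.199/0.2583 = 20.13 rad/s².
(Equivalently α = (3g/(2L)) = 20.13 rad/s².)

α ≈ 20.1 rad/s²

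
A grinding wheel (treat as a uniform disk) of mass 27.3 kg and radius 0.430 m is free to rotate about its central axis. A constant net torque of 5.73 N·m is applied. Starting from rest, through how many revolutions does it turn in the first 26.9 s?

I = ½MR² = (1/2)(27.3)(0.430)² = 2.524 kg·m².
α = τ/I = 5.73/2.524 = 2.270 rad/s².
θ = ½αt² = ½(2.270)(26.9)² = 821.4 rad.
Revolutions = θ/(2π) = 130.7.

≈ 131 revolutions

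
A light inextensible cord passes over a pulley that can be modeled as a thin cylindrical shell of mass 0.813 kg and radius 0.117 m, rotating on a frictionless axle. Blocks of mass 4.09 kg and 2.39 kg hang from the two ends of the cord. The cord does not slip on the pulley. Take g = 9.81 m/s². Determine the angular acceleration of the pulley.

I = MR² = (0.813)(0.117)² = 0.01113 kg·m².
Heavier block: m₁g − T₁ = m₁a. Lighter block: T₂ − m₂g = m₂a.
Pulley: (T₁ − T₂)R = Iα = I(a/R), so T₁ − T₂ = (I/R²)a = 1·M_p a = 0.8130·a.
Adding the three: (m₁ − m₂)g = (m₁ + m₂ + 0.8130)a, so a = (4.09 − 2.39)(9.81)/(4.09 + 2.39 + 0.8130) = 2.287 m/s².
α = a/R = 2.287/0.117 = 19.54 rad/s².

α ≈ 19.5 rad/s²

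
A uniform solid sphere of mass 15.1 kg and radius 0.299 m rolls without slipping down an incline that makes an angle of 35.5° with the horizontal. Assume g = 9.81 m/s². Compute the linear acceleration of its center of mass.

a ≈ 4.07 m/s²

Translation along the incline: Mg sinθ − f = Ma.
Rotation about the center: fR = Iα with I = (2/5)MR². No-slip gives a = αR, so f = (I/R²)a = (2/5)M a.
Substituting: Mg sinθ = (1 + 0.4000)Ma, so a = g sinθ/(1 + 0.4000) = (9.81) sin 35.5° / 1.400 = 4.069 m/s².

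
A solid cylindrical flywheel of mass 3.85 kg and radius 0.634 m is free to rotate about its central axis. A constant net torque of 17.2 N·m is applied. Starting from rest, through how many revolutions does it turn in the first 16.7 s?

≈ 493 revolutions

I = ½MR² = (1/2)(3.85)(0.634)² = 0.7738 kg·m².
α = τ/I = 17.2/0.7738 = 22.23 rad/s².
θ = ½αt² = ½(22.23)(16.7)² = 3100 rad.
Revolutions = θ/(2π) = 493.3.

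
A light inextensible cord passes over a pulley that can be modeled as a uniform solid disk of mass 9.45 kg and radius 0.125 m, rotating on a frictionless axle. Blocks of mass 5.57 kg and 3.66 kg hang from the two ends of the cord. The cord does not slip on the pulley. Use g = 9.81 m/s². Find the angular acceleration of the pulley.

I = ½MR² = (1/2)(9.45)(0.125)² = 0.07383 kg·m².
Heavier block: m₁g − T₁ = m₁a. Lighter block: T₂ − m₂g = m₂a.
Pulley: (T₁ − T₂)R = Iα = I(a/R), so T₁ − T₂ = (I/R²)a = (1/2)M_p a = 4.725·a.
Adding the three: (m₁ − m₂)g = (m₁ + m₂ + 4.725)a, so a = (5.57 − 3.66)(9.81)/(5.57 + 3.66 + 4.725) = 1.343 m/s².
α = a/R = 1.343/0.125 = 10.74 rad/s².

α ≈ 10.7 rad/s²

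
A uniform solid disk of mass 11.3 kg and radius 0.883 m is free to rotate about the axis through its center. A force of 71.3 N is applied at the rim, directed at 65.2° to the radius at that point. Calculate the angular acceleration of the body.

I = ½MR² = (1/2)(11.3)(0.883)² = 4.405 kg·m².
Only the tangential component produces torque: τ = F R sinθ = (71.3)(0.883) sin 65.2° = 57.15 N·m.
Newton's second law for rotation, τ = Iα, gives α = τ/I = 57.15/4.405 = 12.97 rad/s².

α ≈ 13.0 rad/s²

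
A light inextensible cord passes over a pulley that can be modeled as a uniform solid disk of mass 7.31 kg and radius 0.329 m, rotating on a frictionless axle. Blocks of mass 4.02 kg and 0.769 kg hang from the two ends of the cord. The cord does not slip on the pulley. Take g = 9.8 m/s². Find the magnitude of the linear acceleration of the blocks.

I = ½MR² = (1/2)(7.31)(0.329)² = 0.3956 kg·m².
Heavier block: m₁g − T₁ = m₁a. Lighter block: T₂ − m₂g = m₂a.
Pulley: (T₁ − T₂)R = Iα = I(a/R), so T₁ − T₂ = (I/R²)a = (1/2)M_p a = 3.655·a.
Adding the three: (m₁ − m₂)g = (m₁ + m₂ + 3.655)a, so a = (4.02 − 0.769)(9.8)/(4.02 + 0.769 + 3.655) = 3.773 m/s².

a ≈ 3.77 m/s²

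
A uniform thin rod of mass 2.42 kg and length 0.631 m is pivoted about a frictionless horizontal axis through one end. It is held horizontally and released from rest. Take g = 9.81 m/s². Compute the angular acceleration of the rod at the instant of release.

α ≈ 23.3 rad/s²

About the pivot, I = (1/3)ML² = (1/3)(2.42)(0.631)² = 0.3212 kg·m².
The weight acts at the center, a distance L/2 = 0.3155 m from the pivot; τ = Mg(L/2) = 7.490 N·m.
α = τ/I = 7.490/0.3212 = 23.32 rad/s².
(Equivalently α = (3g/(2L)) = 23.32 rad/s².)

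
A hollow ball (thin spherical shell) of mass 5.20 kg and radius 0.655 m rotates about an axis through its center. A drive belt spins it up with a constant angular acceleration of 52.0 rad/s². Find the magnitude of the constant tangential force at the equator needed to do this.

F ≈ 118 N

I = (2/3)MR² = (2/3)(5.20)(0.655)² = 1.487 kg·m².
The required torque is τ = Iα = (1.487)(52.00) = 77.34 N·m.
A tangential force at the equator gives τ = FR, so F = τ/R = 77.34/0.655 = 118.1 N.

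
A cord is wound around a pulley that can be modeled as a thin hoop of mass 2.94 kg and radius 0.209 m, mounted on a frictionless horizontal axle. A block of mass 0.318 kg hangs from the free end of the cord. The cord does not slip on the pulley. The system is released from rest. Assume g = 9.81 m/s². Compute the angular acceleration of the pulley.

I = MR² = (2.94)(0.209)² = 0.1284 kg·m².
Block: mg − T = ma. Pulley: TR = Iα. No-slip: a = αR, so T = (I/R²)a = 2.940·a.
Then mg = (m + 2.940)a, so a = (0.318)(9.81)/(0.318 + 2.940) = 0.9575 m/s².
α = a/R = 0.9575/0.209 = 4.581 rad/s².

α ≈ 4.58 rad/s²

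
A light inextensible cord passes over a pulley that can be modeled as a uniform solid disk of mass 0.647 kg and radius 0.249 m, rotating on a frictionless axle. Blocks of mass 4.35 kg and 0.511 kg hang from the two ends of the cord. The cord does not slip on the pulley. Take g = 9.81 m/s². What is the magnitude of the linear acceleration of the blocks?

I = ½MR² = (1/2)(0.647)(0.249)² = 0.02006 kg·m².
Heavier block: m₁g − T₁ = m₁a. Lighter block: T₂ − m₂g = m₂a.
Pulley: (T₁ − T₂)R = Iα = I(a/R), so T₁ − T₂ = (I/R²)a = (1/2)M_p a = 0.3235·a.
Adding the three: (m₁ − m₂)g = (m₁ + m₂ + 0.3235)a, so a = (4.35 − 0.511)(9.81)/(4.35 + 0.511 + 0.3235) = 7.264 m/s².

a ≈ 7.26 m/s²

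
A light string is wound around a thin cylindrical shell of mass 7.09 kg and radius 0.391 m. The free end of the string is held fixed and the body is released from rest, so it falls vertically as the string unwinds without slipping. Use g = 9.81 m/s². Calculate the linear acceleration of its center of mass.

Translation: Mg − T = Ma. Rotation about the center: TR = Iα with I = MR².
With a = αR: T = (I/R²)a = M a, so Mg = (1 + 1.000)Ma.
a = g/(1 + 1.000) = 9.81/2.000 = 4.905 m/s².

a ≈ 4.91 m/s²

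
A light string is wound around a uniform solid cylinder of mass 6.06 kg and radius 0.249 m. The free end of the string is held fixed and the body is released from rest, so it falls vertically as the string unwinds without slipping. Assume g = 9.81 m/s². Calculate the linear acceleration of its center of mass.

Translation: Mg − T = Ma. Rotation about the center: TR = Iα with I = ½MR².
With a = αR: T = (I/R²)a = (1/2)M a, so Mg = (1 + 0.5000)Ma.
a = g/(1 + 0.5000) = 9.81/1.500 = 6.540 m/s².

a ≈ 6.54 m/s²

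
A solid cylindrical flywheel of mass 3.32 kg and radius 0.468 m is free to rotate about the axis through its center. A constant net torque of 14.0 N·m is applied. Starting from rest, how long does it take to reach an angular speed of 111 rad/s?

t ≈ 2.88 s

I = ½MR² = (1/2)(3.32)(0.468)² = 0.3636 kg·m².
α = τ/I = 14.0/0.3636 = 38.51 rad/s².
ω = αt ⇒ t = ω/α = 111/38.51 = 2.883 s.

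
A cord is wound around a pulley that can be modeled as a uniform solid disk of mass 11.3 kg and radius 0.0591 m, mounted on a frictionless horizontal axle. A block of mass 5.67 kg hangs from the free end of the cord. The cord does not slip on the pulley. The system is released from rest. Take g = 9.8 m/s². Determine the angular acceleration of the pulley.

α ≈ 83.1 rad/s²

I = ½MR² = (1/2)(11.3)(0.0591)² = 0.01973 kg·m².
Block: mg − T = ma. Pulley: TR = Iα. No-slip: a = αR, so T = (I/R²)a = 5.650·a.
Then mg = (m + 5.650)a, so a = (5.67)(9.8)/(5.67 + 5.650) = 4.909 m/s².
α = a/R = 4.909/0.0591 = 83.06 rad/s².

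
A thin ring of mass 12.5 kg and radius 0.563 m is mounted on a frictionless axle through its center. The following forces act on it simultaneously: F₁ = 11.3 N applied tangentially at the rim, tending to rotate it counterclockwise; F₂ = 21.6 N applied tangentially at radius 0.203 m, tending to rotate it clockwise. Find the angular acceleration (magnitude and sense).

I = MR² = (12.5)(0.563)² = 3.962 kg·m².
Taking counterclockwise as positive: τ₁ = +(11.3)(0.563) = +6.362 N·m; τ₂ = −(21.6)(0.203) = −4.385 N·m.
Net torque τ = 1.977 N·m.
α = τ/I = 1.977/3.962 = 0.4990 rad/s².

α ≈ 0.499 rad/s², counterclockwise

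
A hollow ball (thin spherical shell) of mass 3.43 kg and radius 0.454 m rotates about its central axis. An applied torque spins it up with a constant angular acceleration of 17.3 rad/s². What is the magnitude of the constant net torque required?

I = (2/3)MR² = (2/3)(3.43)(0.454)² = 0.4713 kg·m².
τ = Iα = (0.4713)(17.30) = 8.154 N·m.

τ ≈ 8.15 N·m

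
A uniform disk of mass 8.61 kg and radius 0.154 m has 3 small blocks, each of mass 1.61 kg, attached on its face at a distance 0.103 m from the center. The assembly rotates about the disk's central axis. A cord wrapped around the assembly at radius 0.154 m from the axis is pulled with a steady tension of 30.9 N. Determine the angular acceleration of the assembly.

α ≈ 31.0 rad/s²

I_disk = ½MR² = ½(8.61)(0.154)² = 0.1021 kg·m².
I_blocks = 3·m·r² = 3(1.61)(0.103)² = 0.05124 kg·m².
Total I = 0.1533 kg·m².
τ = F r = (30.9)(0.154) = 4.759 N·m.
α = τ/I = 4.759/0.1533 = 31.03 rad/s².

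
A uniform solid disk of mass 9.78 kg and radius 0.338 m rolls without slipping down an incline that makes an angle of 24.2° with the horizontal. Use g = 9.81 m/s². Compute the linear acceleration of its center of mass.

a ≈ 2.68 m/s²

Translation along the incline: Mg sinθ − f = Ma.
Rotation about the center: fR = Iα with I = ½MR². No-slip gives a = αR, so f = (I/R²)a = (1/2)M a.
Substituting: Mg sinθ = (1 + 0.5000)Ma, so a = g sinθ/(1 + 0.5000) = (9.81) sin 24.2° / 1.500 = 2.681 m/s².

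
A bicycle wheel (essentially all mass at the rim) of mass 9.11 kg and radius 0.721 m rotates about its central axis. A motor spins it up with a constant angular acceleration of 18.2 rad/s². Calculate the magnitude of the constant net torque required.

I = MR² = (9.11)(0.721)² = 4.736 kg·m².
τ = Iα = (4.736)(18.20) = 86.19 N·m.

τ ≈ 86.2 N·m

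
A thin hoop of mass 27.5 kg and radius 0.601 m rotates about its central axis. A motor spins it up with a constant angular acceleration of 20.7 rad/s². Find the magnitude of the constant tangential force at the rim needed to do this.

F ≈ 342 N

I = MR² = (27.5)(0.601)² = 9.933 kg·m².
The required torque is τ = Iα = (9.933)(20.70) = 205.6 N·m.
A tangential force at the rim gives τ = FR, so F = τ/R = 205.6/0.601 = 342.1 N.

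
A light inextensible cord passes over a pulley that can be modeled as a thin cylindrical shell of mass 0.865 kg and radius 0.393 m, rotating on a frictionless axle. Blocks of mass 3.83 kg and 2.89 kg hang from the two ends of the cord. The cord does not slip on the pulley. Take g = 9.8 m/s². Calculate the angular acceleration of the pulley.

α ≈ 3.09 rad/s²

I = MR² = (0.865)(0.393)² = 0.1336 kg·m².
Heavier block: m₁g − T₁ = m₁a. Lighter block: T₂ − m₂g = m₂a.
Pulley: (T₁ − T₂)R = Iα = I(a/R), so T₁ − T₂ = (I/R²)a = 1·M_p a = 0.8650·a.
Adding the three: (m₁ − m₂)g = (m₁ + m₂ + 0.8650)a, so a = (3.83 − 2.89)(9.8)/(3.83 + 2.89 + 0.8650) = 1.215 m/s².
α = a/R = 1.215/0.393 = 3.090 rad/s².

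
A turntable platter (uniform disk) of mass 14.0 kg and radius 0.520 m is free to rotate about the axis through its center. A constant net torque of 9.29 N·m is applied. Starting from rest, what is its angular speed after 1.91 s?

I = ½MR² = (1/2)(14.0)(0.520)² = 1.893 kg·m².
α = τ/I = 9.29/1.893 = 4.908 rad/s².
ω = ω₀ + αt = 0 + (4.908)(1.91) = 9.374 rad/s.

ω ≈ 9.37 rad/s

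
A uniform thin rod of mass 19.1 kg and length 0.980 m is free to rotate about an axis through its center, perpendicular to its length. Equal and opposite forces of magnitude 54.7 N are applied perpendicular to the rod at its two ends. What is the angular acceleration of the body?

α ≈ 35.1 rad/s²

I = (1/12)ML² = (1/12)(19.1)(0.980)² = 1.529 kg·m².
The couple gives τ = F·(L/2) + F·(L/2) = F L = (54.7)(0.980) = 53.61 N·m.
From τ = Iα: α = 53.61/1.529 = 35.07 rad/s².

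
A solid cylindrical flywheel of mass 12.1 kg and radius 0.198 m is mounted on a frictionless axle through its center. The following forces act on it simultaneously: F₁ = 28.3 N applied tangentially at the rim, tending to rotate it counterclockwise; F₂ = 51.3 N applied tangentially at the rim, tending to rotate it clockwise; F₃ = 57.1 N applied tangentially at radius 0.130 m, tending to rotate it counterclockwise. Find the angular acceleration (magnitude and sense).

I = ½MR² = (1/2)(12.1)(0.198)² = 0.2372 kg·m².
Taking counterclockwise as positive: τ₁ = +(28.3)(0.198) = +5.603 N·m; τ₂ = −(51.3)(0.198) = −10.16 N·m; τ₃ = +(57.1)(0.130) = +7.423 N·m.
Net torque τ = 2.869 N·m.
α = τ/I = 2.869/0.2372 = 12.10 rad/s².

α ≈ 12.1 rad/s², counterclockwise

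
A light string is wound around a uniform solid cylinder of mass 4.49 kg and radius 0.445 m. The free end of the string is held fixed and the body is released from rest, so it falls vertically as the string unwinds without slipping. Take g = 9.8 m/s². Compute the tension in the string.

T ≈ 14.7 N

Translation: Mg − T = Ma. Rotation about the center: TR = Iα with I = ½MR².
With a = αR: T = (I/R²)a = (1/2)M a, so Mg = (1 + 0.5000)Ma.
a = g/(1 + 0.5000) = 9.8/1.500 = 6.533 m/s².
T = 0.5000·M·a = (0.5000)(4.49)(6.533) = 14.67 N.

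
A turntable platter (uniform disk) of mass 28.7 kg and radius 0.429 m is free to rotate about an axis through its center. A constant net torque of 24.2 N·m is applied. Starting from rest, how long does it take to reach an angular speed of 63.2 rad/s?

I = ½MR² = (1/2)(28.7)(0.429)² = 2.641 kg·m².
α = τ/I = 24.2/2.641 = 9.163 rad/s².
ω = αt ⇒ t = ω/α = 63.2/9.163 = 6.897 s.

t ≈ 6.90 s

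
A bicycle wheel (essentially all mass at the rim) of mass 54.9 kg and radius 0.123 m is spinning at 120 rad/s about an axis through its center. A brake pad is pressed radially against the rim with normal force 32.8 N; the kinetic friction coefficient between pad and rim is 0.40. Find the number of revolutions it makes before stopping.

I = MR² = (54.9)(0.123)² = 0.8306 kg·m².
Friction force f = μN = (0.40)(32.8) = 13.12 N at the rim; torque magnitude τ = fR = 1.614 N·m, opposing ω.
|α| = τ/I = 1.614/0.8306 = 1.943 rad/s² (deceleration).
ω² = ω₀² − 2|α|θ with ω = 0 ⇒ θ = ω₀²/(2|α|) = 3706 rad = 589.8 rev.

≈ 590 revolutions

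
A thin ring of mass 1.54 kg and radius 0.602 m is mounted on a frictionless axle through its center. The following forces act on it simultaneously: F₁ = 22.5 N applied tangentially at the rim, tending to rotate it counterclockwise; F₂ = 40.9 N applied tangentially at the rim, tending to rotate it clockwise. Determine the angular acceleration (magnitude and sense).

I = MR² = (1.54)(0.602)² = 0.5581 kg·m².
Taking counterclockwise as positive: τ₁ = +(22.5)(0.602) = +13.54 N·m; τ₂ = −(40.9)(0.602) = −24.62 N·m.
Net torque τ = -11.08 N·m.
α = τ/I = -11.08/0.5581 = -19.85 rad/s².

α ≈ 19.8 rad/s², clockwise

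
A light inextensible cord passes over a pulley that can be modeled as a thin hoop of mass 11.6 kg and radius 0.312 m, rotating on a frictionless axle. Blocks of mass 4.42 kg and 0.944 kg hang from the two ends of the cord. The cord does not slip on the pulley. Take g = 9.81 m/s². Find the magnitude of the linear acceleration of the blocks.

I = MR² = (11.6)(0.312)² = 1.129 kg·m².
Heavier block: m₁g − T₁ = m₁a. Lighter block: T₂ − m₂g = m₂a.
Pulley: (T₁ − T₂)R = Iα = I(a/R), so T₁ − T₂ = (I/R²)a = 1·M_p a = 11.60·a.
Adding the three: (m₁ − m₂)g = (m₁ + m₂ + 11.60)a, so a = (4.42 − 0.944)(9.81)/(4.42 + 0.944 + 11.60) = 2.010 m/s².

a ≈ 2.01 m/s²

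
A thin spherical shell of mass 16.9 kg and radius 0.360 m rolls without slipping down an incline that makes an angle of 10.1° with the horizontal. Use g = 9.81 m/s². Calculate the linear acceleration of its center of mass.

Translation along the incline: Mg sinθ − f = Ma.
Rotation about the center: fR = Iα with I = (2/3)MR². No-slip gives a = αR, so f = (I/R²)a = (2/3)M a.
Substituting: Mg sinθ = (1 + 0.6667)Ma, so a = g sinθ/(1 + 0.6667) = (9.81) sin 10.1° / 1.667 = 1.032 m/s².

a ≈ 1.03 m/s²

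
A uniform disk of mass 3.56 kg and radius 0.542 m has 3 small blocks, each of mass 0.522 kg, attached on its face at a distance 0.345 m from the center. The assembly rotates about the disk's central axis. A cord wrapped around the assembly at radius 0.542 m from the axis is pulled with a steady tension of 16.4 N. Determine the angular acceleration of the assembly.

I_disk = ½MR² = ½(3.56)(0.542)² = 0.5229 kg·m².
I_blocks = 3·m·r² = 3(0.522)(0.345)² = 0.1864 kg·m².
Total I = 0.7093 kg·m².
τ = F r = (16.4)(0.542) = 8.889 N·m.
α = τ/I = 8.889/0.7093 = 12.53 rad/s².

α ≈ 12.5 rad/s²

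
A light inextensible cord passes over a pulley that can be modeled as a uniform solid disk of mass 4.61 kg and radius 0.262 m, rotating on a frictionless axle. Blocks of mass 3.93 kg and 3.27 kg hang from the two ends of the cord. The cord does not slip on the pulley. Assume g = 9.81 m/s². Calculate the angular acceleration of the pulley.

I = ½MR² = (1/2)(4.61)(0.262)² = 0.1582 kg·m².
Heavier block: m₁g − T₁ = m₁a. Lighter block: T₂ − m₂g = m₂a.
Pulley: (T₁ − T₂)R = Iα = I(a/R), so T₁ − T₂ = (I/R²)a = (1/2)M_p a = 2.305·a.
Adding the three: (m₁ − m₂)g = (m₁ + m₂ + 2.305)a, so a = (3.93 − 3.27)(9.81)/(3.93 + 3.27 + 2.305) = 0.6812 m/s².
α = a/R = 0.6812/0.262 = 2.600 rad/s².

α ≈ 2.60 rad/s²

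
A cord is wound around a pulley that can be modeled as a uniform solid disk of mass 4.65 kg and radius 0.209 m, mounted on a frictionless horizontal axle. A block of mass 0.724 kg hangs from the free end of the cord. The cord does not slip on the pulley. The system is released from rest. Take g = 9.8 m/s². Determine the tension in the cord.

T ≈ 5.41 N

I = ½MR² = (1/2)(4.65)(0.209)² = 0.1016 kg·m².
Block: mg − T = ma. Pulley: TR = Iα. No-slip: a = αR, so T = (I/R²)a = 2.325·a.
Then mg = (m + 2.325)a, so a = (0.724)(9.8)/(0.724 + 2.325) = 2.327 m/s².
T = 2.325·a = 5.410 N.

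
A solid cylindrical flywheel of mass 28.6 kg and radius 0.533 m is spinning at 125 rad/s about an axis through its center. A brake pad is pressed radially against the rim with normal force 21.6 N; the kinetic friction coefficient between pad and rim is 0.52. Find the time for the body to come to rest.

t ≈ 84.8 s

I = ½MR² = (1/2)(28.6)(0.533)² = 4.062 kg·m².
Friction force f = μN = (0.52)(21.6) = 11.23 N at the rim; torque magnitude τ = fR = 5.987 N·m, opposing ω.
|α| = τ/I = 5.987/4.062 = 1.474 rad/s² (deceleration).
0 = ω₀ − |α|t ⇒ t = ω₀/|α| = 125/1.474 = 84.82 s.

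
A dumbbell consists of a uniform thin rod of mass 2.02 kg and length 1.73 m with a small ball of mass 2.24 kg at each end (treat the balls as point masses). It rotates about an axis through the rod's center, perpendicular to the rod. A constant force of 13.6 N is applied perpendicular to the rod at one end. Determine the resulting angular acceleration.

I_rod = (1/12)ML² = (1/12)(2.02)(1.73)² = 0.5038 kg·m².
I_balls = 2·m·(L/2)² = 2(2.24)(0.8650)² = 3.352 kg·m².
Total I = 3.856 kg·m².
τ = F·(L/2) = (13.6)(0.865) = 11.76 N·m.
α = τ/I = 11.76/3.856 = 3.051 rad/s².

α ≈ 3.05 rad/s²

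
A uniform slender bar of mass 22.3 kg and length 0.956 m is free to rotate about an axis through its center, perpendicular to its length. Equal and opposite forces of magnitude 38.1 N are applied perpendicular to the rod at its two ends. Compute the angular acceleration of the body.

α ≈ 21.4 rad/s²

I = (1/12)ML² = (1/12)(22.3)(0.956)² = 1.698 kg·m².
The couple gives τ = F·(L/2) + F·(L/2) = F L = (38.1)(0.956) = 36.42 N·m.
Newton's second law for rotation, τ = Iα, gives α = τ/I = 36.42/1.698 = 21.45 rad/s².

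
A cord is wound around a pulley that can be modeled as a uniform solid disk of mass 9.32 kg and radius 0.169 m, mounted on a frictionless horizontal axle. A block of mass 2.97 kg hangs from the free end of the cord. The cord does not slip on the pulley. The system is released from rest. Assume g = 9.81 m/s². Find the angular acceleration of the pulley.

I = ½MR² = (1/2)(9.32)(0.169)² = 0.1331 kg·m².
Block: mg − T = ma. Pulley: TR = Iα. No-slip: a = αR, so T = (I/R²)a = 4.660·a.
Then mg = (m + 4.660)a, so a = (2.97)(9.81)/(2.97 + 4.660) = 3.819 m/s².
α = a/R = 3.819/0.169 = 22.60 rad/s².

α ≈ 22.6 rad/s²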